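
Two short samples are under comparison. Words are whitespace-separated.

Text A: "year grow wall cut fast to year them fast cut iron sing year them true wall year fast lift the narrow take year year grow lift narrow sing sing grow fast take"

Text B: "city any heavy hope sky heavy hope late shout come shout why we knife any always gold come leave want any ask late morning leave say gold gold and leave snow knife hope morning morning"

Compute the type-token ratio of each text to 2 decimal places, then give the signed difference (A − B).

-0.13

TTR(A) = 14/32 = 0.44
TTR(B) = 20/35 = 0.57
Difference = 0.44 − 0.57 = -0.13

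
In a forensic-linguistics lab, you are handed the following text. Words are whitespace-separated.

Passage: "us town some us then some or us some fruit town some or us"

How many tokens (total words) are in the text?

Tokens: us, town, some, us, then, some, or, us, some, fruit, town, some, or, us
N = 14

14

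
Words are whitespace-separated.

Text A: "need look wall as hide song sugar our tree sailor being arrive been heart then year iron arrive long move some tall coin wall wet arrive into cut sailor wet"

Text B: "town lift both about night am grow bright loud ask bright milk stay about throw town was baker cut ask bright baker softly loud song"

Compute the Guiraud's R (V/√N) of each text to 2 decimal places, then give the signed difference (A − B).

0.96

A: V=25, N=30, R=4.56
B: V=18, N=25, R=3.60
Difference = 4.56 − 3.60 = 0.96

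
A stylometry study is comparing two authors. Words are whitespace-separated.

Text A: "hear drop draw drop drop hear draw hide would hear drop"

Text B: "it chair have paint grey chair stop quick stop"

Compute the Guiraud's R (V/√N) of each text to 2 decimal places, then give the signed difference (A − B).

A: V=5, N=11, R=1.51
B: V=7, N=9, R=2.33
Difference = 1.51 − 2.33 = -0.82

-0.82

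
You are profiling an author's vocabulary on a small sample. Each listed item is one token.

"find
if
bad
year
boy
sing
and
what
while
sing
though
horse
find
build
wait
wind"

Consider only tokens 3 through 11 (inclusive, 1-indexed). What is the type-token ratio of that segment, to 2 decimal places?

0.89

Segment tokens 3–11: bad, year, boy, sing, and, what, while, sing, though
Segment N = 9, segment V = 8.
TTR = 8 / 9 = 0.89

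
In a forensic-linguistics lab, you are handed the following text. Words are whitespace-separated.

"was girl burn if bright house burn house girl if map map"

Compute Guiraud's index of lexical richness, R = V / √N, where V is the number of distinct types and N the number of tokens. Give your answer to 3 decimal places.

N = 12, V = 7.
√N = 3.464102
R = 7 / 3.464102 = 2.021

2.021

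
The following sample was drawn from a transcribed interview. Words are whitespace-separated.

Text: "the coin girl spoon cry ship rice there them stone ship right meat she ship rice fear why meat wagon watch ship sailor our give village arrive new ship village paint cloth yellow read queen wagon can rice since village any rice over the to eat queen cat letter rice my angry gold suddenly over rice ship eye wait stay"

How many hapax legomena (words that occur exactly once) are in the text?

35

Frequencies: ship:6, rice:6, village:3, the:2, meat:2, wagon:2, queen:2, over:2, coin:1, girl:1, spoon:1, cry:1, there:1, them:1, stone:1, right:1, she:1, fear:1, why:1, watch:1, … (23 more, each freq 1)
Hapax (freq=1): angry, any, arrive, can, cat, cloth, coin, cry, eat, eye, fear, girl, give, gold, letter, my, new, our, paint, read, right, sailor, she, since, spoon, stay, stone, suddenly, them, there, to, wait, watch, why, yellow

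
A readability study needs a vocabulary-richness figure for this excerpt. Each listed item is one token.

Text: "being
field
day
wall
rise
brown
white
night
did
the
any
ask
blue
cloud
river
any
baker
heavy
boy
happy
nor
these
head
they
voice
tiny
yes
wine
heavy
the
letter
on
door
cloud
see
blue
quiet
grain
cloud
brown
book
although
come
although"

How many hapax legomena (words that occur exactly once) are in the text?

Frequencies: cloud:3, brown:2, the:2, any:2, blue:2, heavy:2, although:2, being:1, field:1, day:1, wall:1, rise:1, white:1, night:1, did:1, ask:1, river:1, baker:1, boy:1, happy:1, … (16 more, each freq 1)
Hapax (freq=1): ask, baker, being, book, boy, come, day, did, door, field, grain, happy, head, letter, night, nor, on, quiet, rise, river, see, these, they, tiny, voice, wall, white, wine, yes

29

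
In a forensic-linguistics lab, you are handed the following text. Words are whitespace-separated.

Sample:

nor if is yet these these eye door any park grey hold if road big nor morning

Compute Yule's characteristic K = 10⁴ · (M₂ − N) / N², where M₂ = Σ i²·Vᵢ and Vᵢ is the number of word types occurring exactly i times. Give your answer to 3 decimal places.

207.612

Frequencies: nor:2, if:2, these:2, is:1, yet:1, eye:1, door:1, any:1, park:1, grey:1, hold:1, road:1, big:1, morning:1
N = 17. Frequency spectrum: V_1=11, V_2=3
M₂ = 1²·11 + 2²·3 = 23
K = 10000 × (23 − 17) / 17² = 207.612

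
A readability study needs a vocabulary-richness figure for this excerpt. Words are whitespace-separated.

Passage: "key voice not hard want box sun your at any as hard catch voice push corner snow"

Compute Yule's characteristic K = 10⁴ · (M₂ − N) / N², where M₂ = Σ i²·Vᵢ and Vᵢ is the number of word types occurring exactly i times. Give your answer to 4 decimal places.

Frequencies: voice:2, hard:2, key:1, not:1, want:1, box:1, sun:1, your:1, at:1, any:1, as:1, catch:1, push:1, corner:1, snow:1
N = 17. Frequency spectrum: V_1=13, V_2=2
M₂ = 1²·13 + 2²·2 = 21
K = 10000 × (21 − 17) / 17² = 138.4083

138.4083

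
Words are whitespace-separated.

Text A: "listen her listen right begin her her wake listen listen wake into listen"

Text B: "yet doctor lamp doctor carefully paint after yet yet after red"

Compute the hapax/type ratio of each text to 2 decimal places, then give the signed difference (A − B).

A: hapax=3, V=6, ratio=0.50
B: hapax=4, V=7, ratio=0.57
Difference = 0.50 − 0.57 = -0.07

-0.07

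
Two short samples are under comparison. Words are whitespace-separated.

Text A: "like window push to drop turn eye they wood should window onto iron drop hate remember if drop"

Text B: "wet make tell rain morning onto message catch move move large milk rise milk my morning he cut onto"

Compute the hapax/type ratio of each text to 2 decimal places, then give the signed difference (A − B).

0.14

A: hapax=13, V=15, ratio=0.87
B: hapax=11, V=15, ratio=0.73
Difference = 0.87 − 0.73 = 0.14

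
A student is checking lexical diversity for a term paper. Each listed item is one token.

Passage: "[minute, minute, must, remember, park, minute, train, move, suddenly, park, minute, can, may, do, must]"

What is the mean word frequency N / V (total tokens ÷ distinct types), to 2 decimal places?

1.50

N = 15 tokens, V = 10 types.
Mean frequency = N / V = 15 / 10 = 1.50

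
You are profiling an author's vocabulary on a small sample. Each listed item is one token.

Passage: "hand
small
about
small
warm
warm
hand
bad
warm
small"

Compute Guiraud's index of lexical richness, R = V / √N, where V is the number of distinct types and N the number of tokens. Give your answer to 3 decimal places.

1.581

N = 10, V = 5.
√N = 3.162278
R = 5 / 3.162278 = 1.581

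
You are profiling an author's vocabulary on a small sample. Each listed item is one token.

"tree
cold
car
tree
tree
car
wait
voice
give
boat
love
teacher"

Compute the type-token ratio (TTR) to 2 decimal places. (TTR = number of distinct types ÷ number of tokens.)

0.75

N = 12 tokens, V = 9 types.
TTR = V / N = 9 / 12 = 0.75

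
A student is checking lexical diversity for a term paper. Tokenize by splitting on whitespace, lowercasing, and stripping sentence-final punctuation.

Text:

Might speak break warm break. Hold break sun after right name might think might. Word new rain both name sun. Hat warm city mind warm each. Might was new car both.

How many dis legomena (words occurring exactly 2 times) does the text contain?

4

Frequencies: might:4, break:3, warm:3, sun:2, name:2, new:2, both:2, speak:1, hold:1, after:1, right:1, think:1, word:1, rain:1, hat:1, city:1, mind:1, each:1, was:1, car:1
Words with frequency 2: both, name, new, sun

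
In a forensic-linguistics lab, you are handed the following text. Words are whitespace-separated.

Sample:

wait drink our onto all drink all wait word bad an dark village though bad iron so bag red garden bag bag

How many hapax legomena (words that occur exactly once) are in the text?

11

Frequencies: bag:3, wait:2, drink:2, all:2, bad:2, our:1, onto:1, word:1, an:1, dark:1, village:1, though:1, iron:1, so:1, red:1, garden:1
Hapax (freq=1): an, dark, garden, iron, onto, our, red, so, though, village, word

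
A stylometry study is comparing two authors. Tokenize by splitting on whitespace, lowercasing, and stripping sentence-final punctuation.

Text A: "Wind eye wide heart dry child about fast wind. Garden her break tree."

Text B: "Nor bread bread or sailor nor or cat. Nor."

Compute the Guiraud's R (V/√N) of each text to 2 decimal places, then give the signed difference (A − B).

1.66

A: V=12, N=13, R=3.33
B: V=5, N=9, R=1.67
Difference = 3.33 − 1.67 = 1.66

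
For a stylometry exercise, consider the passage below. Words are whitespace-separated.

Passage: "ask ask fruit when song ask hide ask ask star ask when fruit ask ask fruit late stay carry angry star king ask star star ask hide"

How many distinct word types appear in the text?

11

Distinct types: {angry, ask, carry, fruit, hide, king, late, song, star, stay, when}
V = 11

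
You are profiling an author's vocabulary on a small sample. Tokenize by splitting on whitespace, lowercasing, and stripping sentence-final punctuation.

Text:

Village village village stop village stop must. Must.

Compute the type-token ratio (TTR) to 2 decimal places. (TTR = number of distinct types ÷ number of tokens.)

0.38

N = 8 tokens, V = 3 types.
TTR = V / N = 3 / 8 = 0.38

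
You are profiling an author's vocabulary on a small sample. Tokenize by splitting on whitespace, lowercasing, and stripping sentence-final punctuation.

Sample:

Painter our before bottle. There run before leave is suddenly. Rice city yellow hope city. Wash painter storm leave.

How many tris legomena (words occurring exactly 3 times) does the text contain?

Frequencies: painter:2, before:2, leave:2, city:2, our:1, bottle:1, there:1, run:1, is:1, suddenly:1, rice:1, yellow:1, hope:1, wash:1, storm:1
Words with frequency 3: (none)

0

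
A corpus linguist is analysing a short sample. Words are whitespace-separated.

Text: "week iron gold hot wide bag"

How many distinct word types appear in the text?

6

Distinct types: {bag, gold, hot, iron, week, wide}
V = 6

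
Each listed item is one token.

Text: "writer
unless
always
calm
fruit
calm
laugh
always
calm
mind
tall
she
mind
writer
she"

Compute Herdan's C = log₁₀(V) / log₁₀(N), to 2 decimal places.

0.81

N = 15, V = 9.
log₁₀(V) = 0.954243, log₁₀(N) = 1.176091
C = 0.954243 / 1.176091 = 0.81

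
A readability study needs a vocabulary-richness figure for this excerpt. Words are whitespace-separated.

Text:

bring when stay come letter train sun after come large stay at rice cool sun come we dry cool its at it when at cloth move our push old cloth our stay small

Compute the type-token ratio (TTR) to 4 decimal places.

N = 33 tokens, V = 22 types.
TTR = V / N = 22 / 33 = 0.6667

0.6667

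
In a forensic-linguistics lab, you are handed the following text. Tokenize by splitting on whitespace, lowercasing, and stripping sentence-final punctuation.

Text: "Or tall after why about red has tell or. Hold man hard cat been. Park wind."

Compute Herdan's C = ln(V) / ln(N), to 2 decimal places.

N = 16, V = 15.
ln(V) = 2.708050, ln(N) = 2.772589
C = 2.708050 / 2.772589 = 0.98

0.98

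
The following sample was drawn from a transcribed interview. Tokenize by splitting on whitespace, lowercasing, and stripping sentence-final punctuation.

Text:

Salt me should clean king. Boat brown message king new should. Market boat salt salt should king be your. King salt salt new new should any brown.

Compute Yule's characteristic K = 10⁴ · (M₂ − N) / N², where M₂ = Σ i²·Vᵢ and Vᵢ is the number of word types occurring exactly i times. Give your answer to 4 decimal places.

740.7407

Frequencies: salt:5, should:4, king:4, new:3, boat:2, brown:2, me:1, clean:1, message:1, market:1, be:1, your:1, any:1
N = 27. Frequency spectrum: V_1=7, V_2=2, V_3=1, V_4=2, V_5=1
M₂ = 1²·7 + 2²·2 + 3²·1 + 4²·2 + 5²·1 = 81
K = 10000 × (81 − 27) / 27² = 740.7407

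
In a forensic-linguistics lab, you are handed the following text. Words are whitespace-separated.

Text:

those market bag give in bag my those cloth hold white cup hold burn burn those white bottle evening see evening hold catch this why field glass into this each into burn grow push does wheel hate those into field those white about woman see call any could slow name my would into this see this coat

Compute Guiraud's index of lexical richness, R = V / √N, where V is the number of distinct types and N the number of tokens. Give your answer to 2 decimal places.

4.64

N = 57, V = 35.
√N = 7.549834
R = 35 / 7.549834 = 4.64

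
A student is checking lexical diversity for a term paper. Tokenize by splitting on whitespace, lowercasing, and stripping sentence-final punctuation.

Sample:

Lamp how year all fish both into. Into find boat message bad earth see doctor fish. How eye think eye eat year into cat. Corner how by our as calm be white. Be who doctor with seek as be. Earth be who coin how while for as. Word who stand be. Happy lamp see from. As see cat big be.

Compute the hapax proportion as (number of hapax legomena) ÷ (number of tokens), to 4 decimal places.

0.3833

Frequencies: be:6, how:4, as:4, into:3, see:3, who:3, lamp:2, year:2, fish:2, earth:2, doctor:2, eye:2, cat:2, all:1, both:1, find:1, boat:1, message:1, bad:1, think:1, … (16 more, each freq 1)
Hapax count = 23; token count = 60.
Ratio = 23 / 60 = 0.3833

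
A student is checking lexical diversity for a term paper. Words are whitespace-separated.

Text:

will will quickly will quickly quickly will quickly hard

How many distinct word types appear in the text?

3

Distinct types: {hard, quickly, will}
V = 3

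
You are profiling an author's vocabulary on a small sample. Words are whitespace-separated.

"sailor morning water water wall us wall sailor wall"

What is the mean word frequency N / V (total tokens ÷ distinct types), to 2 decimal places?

1.80

N = 9 tokens, V = 5 types.
Mean frequency = N / V = 9 / 5 = 1.80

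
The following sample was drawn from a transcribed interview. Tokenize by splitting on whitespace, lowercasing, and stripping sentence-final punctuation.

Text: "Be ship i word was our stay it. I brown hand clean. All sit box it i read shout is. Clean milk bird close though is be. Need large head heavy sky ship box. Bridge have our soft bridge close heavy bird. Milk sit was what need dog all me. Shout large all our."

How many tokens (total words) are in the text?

54

Tokens: be, ship, i, word, was, our, stay, it, i, brown, hand, clean, all, sit, box, it, i, read, shout, is, clean, milk, bird, close, though, is, be, need, large, head, heavy, sky, ship, box, bridge, have, our, soft, bridge, close, heavy, bird, milk, sit, was, what, need, dog, all, me, shout, large, all, our
N = 54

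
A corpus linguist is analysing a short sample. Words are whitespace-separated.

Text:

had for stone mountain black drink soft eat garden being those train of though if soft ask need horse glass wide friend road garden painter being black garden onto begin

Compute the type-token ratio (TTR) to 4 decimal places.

0.8333

N = 30 tokens, V = 25 types.
TTR = V / N = 25 / 30 = 0.8333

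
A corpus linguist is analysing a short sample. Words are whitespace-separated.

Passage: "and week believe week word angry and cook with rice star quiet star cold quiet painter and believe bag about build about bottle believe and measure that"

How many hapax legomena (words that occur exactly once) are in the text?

Frequencies: and:4, believe:3, week:2, star:2, quiet:2, about:2, word:1, angry:1, cook:1, with:1, rice:1, cold:1, painter:1, bag:1, build:1, bottle:1, measure:1, that:1
Hapax (freq=1): angry, bag, bottle, build, cold, cook, measure, painter, rice, that, with, word

12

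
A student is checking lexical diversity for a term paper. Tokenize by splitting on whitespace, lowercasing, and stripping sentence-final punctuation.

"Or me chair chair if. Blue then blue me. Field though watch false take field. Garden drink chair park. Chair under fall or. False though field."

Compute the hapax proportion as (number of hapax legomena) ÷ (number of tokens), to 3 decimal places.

Frequencies: chair:4, field:3, or:2, me:2, blue:2, though:2, false:2, if:1, then:1, watch:1, take:1, garden:1, drink:1, park:1, under:1, fall:1
Hapax count = 9; token count = 26.
Ratio = 9 / 26 = 0.346

0.346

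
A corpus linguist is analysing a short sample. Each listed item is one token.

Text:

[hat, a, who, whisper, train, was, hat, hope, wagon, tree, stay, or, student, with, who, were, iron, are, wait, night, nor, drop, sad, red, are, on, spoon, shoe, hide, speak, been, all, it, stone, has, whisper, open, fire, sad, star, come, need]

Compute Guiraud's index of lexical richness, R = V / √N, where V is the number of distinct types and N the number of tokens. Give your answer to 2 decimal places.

N = 42, V = 37.
√N = 6.480741
R = 37 / 6.480741 = 5.71

5.71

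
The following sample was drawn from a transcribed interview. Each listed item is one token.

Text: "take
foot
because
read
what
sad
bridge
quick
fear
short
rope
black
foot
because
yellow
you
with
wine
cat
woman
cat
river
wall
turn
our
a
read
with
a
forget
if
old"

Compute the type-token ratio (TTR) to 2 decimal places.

N = 32 tokens, V = 26 types.
TTR = V / N = 26 / 32 = 0.81

0.81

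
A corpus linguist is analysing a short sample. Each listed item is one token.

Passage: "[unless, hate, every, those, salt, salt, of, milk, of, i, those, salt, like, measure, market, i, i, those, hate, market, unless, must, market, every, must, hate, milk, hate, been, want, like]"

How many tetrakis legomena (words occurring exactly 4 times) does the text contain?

Frequencies: hate:4, those:3, salt:3, i:3, market:3, unless:2, every:2, of:2, milk:2, like:2, must:2, measure:1, been:1, want:1
Words with frequency 4: hate

1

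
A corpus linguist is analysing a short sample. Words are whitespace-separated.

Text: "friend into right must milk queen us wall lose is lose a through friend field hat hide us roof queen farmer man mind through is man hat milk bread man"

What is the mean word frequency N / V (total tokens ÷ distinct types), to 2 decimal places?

1.50

N = 30 tokens, V = 20 types.
Mean frequency = N / V = 30 / 20 = 1.50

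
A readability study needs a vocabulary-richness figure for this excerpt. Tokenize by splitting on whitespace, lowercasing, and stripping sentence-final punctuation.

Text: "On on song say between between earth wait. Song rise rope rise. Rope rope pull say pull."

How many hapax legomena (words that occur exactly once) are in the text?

2

Frequencies: rope:3, on:2, song:2, say:2, between:2, rise:2, pull:2, earth:1, wait:1
Hapax (freq=1): earth, wait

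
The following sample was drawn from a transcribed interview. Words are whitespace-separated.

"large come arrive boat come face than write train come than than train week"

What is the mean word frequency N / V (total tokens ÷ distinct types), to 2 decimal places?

1.56

N = 14 tokens, V = 9 types.
Mean frequency = N / V = 14 / 9 = 1.56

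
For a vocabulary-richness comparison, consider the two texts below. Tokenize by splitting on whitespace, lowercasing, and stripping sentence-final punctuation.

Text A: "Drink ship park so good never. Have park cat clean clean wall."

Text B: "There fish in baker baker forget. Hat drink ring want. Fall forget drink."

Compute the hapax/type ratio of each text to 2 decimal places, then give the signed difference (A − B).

0.10

A: hapax=8, V=10, ratio=0.80
B: hapax=7, V=10, ratio=0.70
Difference = 0.80 − 0.70 = 0.10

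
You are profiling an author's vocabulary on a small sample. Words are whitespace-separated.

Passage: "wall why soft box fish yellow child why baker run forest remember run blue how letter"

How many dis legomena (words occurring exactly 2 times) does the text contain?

2

Frequencies: why:2, run:2, wall:1, soft:1, box:1, fish:1, yellow:1, child:1, baker:1, forest:1, remember:1, blue:1, how:1, letter:1
Words with frequency 2: run, why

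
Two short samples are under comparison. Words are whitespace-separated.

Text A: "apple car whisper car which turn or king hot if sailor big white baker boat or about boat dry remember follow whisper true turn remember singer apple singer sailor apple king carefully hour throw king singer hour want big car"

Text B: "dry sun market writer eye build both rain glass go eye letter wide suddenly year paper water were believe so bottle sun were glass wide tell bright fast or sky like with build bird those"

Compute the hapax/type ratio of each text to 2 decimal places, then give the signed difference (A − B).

A: hapax=12, V=24, ratio=0.50
B: hapax=23, V=29, ratio=0.79
Difference = 0.50 − 0.79 = -0.29

-0.29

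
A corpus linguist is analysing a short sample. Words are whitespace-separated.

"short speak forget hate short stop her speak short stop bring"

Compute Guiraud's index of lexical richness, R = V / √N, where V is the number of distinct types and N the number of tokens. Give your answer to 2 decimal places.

N = 11, V = 7.
√N = 3.316625
R = 7 / 3.316625 = 2.11

2.11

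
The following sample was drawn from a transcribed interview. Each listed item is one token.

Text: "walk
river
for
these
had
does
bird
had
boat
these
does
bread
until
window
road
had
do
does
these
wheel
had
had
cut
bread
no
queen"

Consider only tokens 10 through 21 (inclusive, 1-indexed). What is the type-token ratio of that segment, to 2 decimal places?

0.75

Segment tokens 10–21: these, does, bread, until, window, road, had, do, does, these, wheel, had
Segment N = 12, segment V = 9.
TTR = 9 / 12 = 0.75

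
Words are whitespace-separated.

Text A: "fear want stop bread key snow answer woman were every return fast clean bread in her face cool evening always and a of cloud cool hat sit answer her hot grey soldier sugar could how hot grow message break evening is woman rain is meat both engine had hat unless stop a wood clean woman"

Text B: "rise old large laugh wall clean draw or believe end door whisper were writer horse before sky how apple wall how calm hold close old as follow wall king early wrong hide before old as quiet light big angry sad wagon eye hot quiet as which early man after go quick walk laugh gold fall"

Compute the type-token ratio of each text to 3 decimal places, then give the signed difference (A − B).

TTR(A) = 42/55 = 0.764
TTR(B) = 44/55 = 0.800
Difference = 0.764 − 0.800 = -0.036

-0.036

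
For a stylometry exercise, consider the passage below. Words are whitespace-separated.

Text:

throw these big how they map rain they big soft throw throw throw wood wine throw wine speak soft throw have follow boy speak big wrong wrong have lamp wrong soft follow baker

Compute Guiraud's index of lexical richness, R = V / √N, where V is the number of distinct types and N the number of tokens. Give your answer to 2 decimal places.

N = 33, V = 17.
√N = 5.744563
R = 17 / 5.744563 = 2.96

2.96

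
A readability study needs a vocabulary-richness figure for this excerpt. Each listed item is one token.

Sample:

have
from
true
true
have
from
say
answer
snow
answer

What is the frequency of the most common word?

Frequencies: have:2, from:2, true:2, answer:2, say:1, snow:1
Most common: 'have' with frequency 2.

2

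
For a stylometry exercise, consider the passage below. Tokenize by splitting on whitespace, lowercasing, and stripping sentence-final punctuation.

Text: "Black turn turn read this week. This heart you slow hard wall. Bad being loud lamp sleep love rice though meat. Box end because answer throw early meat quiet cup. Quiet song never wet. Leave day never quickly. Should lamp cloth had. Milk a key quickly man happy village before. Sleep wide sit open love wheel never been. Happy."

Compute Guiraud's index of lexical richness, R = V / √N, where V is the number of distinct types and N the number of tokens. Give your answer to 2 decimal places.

N = 59, V = 48.
√N = 7.681146
R = 48 / 7.681146 = 6.25

6.25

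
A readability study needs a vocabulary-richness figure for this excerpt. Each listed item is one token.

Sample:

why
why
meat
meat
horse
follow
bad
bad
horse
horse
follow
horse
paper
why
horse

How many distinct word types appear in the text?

Distinct types: {bad, follow, horse, meat, paper, why}
V = 6

6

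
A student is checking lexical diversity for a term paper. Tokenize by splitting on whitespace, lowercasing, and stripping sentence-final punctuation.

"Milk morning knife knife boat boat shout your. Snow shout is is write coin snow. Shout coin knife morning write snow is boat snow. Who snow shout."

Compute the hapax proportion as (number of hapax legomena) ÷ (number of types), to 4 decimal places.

0.2727

Frequencies: snow:5, shout:4, knife:3, boat:3, is:3, morning:2, write:2, coin:2, milk:1, your:1, who:1
Hapax count = 3; type count = 11.
Ratio = 3 / 11 = 0.2727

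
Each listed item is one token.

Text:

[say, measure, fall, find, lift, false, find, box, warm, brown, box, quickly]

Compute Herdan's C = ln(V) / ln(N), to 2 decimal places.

0.93

N = 12, V = 10.
ln(V) = 2.302585, ln(N) = 2.484907
C = 2.302585 / 2.484907 = 0.93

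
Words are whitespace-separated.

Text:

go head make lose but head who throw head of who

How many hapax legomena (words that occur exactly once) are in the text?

Frequencies: head:3, who:2, go:1, make:1, lose:1, but:1, throw:1, of:1
Hapax (freq=1): but, go, lose, make, of, throw

6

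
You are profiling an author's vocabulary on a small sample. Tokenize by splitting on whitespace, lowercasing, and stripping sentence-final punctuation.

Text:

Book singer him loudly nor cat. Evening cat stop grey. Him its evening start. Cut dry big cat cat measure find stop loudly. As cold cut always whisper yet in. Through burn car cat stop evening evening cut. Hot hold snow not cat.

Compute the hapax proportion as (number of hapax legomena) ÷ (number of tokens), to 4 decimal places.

0.5349

Frequencies: cat:6, evening:4, stop:3, cut:3, him:2, loudly:2, book:1, singer:1, nor:1, grey:1, its:1, start:1, dry:1, big:1, measure:1, find:1, as:1, cold:1, always:1, whisper:1, … (9 more, each freq 1)
Hapax count = 23; token count = 43.
Ratio = 23 / 43 = 0.5349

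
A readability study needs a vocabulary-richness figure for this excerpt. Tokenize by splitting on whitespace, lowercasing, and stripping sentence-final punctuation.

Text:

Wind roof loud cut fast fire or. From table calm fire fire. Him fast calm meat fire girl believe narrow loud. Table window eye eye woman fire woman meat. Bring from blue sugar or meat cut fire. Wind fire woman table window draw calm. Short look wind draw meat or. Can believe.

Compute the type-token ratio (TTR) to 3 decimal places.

N = 52 tokens, V = 25 types.
TTR = V / N = 25 / 52 = 0.481

0.481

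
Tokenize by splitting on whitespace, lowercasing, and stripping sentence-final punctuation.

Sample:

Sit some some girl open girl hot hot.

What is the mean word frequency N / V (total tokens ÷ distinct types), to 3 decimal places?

N = 8 tokens, V = 5 types.
Mean frequency = N / V = 8 / 5 = 1.600

1.600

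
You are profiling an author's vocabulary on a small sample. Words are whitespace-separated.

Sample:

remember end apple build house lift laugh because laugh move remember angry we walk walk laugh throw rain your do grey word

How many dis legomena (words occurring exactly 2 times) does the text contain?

2

Frequencies: laugh:3, remember:2, walk:2, end:1, apple:1, build:1, house:1, lift:1, because:1, move:1, angry:1, we:1, throw:1, rain:1, your:1, do:1, grey:1, word:1
Words with frequency 2: remember, walk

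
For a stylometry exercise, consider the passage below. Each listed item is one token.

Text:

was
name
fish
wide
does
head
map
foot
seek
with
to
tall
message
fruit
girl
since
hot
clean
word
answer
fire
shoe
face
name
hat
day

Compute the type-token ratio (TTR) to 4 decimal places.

N = 26 tokens, V = 25 types.
TTR = V / N = 25 / 26 = 0.9615

0.9615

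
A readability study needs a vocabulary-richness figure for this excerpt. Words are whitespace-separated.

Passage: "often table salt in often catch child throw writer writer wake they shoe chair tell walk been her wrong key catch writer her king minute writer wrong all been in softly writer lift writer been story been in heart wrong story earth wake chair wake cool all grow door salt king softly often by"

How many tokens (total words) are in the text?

Tokens: often, table, salt, in, often, catch, child, throw, writer, writer, wake, they, shoe, chair, tell, walk, been, her, wrong, key, catch, writer, her, king, minute, writer, wrong, all, been, in, softly, writer, lift, writer, been, story, been, in, heart, wrong, story, earth, wake, chair, wake, cool, all, grow, door, salt, king, softly, often, by
N = 54

54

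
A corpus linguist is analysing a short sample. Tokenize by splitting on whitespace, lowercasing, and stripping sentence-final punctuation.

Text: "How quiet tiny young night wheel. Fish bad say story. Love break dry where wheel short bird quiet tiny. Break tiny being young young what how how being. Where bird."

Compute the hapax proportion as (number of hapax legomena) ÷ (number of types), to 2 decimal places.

0.50

Frequencies: how:3, tiny:3, young:3, quiet:2, wheel:2, break:2, where:2, bird:2, being:2, night:1, fish:1, bad:1, say:1, story:1, love:1, dry:1, short:1, what:1
Hapax count = 9; type count = 18.
Ratio = 9 / 18 = 0.50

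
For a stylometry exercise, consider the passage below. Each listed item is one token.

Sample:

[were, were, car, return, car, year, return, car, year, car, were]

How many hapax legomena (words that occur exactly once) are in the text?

Frequencies: car:4, were:3, return:2, year:2
Hapax (freq=1): (none)

0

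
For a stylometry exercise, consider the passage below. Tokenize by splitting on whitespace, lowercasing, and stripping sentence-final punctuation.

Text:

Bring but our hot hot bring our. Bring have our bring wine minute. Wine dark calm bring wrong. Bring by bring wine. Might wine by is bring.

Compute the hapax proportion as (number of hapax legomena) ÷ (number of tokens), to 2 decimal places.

Frequencies: bring:8, wine:4, our:3, hot:2, by:2, but:1, have:1, minute:1, dark:1, calm:1, wrong:1, might:1, is:1
Hapax count = 8; token count = 27.
Ratio = 8 / 27 = 0.30

0.30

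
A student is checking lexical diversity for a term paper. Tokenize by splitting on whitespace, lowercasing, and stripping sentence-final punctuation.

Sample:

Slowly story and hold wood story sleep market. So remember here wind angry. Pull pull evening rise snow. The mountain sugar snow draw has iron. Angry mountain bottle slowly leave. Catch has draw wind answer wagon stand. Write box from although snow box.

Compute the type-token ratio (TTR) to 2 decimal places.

N = 43 tokens, V = 32 types.
TTR = V / N = 32 / 43 = 0.74

0.74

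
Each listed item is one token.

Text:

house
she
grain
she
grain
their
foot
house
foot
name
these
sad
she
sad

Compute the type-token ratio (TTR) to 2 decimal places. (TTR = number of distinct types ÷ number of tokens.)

N = 14 tokens, V = 8 types.
TTR = V / N = 8 / 14 = 0.57

0.57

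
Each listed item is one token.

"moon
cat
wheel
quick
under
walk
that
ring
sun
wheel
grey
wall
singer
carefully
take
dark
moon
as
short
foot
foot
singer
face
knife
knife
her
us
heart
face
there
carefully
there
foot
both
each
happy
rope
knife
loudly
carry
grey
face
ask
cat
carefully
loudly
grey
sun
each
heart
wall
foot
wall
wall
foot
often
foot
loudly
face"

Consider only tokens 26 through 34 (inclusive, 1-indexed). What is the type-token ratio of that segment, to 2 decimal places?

0.89

Segment tokens 26–34: her, us, heart, face, there, carefully, there, foot, both
Segment N = 9, segment V = 8.
TTR = 8 / 9 = 0.89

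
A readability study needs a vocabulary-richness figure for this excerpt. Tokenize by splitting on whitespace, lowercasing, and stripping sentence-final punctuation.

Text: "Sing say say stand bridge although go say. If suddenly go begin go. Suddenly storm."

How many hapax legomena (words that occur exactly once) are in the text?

Frequencies: say:3, go:3, suddenly:2, sing:1, stand:1, bridge:1, although:1, if:1, begin:1, storm:1
Hapax (freq=1): although, begin, bridge, if, sing, stand, storm

7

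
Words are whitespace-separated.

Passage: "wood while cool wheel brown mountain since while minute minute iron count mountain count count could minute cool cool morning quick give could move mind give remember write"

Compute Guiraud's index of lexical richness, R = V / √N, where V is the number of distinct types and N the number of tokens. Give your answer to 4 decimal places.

3.4017

N = 28, V = 18.
√N = 5.291503
R = 18 / 5.291503 = 3.4017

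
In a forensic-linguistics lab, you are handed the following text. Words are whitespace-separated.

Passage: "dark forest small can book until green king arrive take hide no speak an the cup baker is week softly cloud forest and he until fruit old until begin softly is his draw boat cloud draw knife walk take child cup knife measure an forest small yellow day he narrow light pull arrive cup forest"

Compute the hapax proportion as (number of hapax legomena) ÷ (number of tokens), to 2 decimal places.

Frequencies: forest:4, until:3, cup:3, small:2, arrive:2, take:2, an:2, is:2, softly:2, cloud:2, he:2, draw:2, knife:2, dark:1, can:1, book:1, green:1, king:1, hide:1, no:1, … (18 more, each freq 1)
Hapax count = 25; token count = 55.
Ratio = 25 / 55 = 0.45

0.45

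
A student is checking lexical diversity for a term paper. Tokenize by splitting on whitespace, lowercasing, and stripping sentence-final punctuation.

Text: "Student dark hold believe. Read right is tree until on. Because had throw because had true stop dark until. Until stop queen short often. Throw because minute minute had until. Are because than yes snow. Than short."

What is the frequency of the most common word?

4

Frequencies: until:4, because:4, had:3, dark:2, throw:2, stop:2, short:2, minute:2, than:2, student:1, hold:1, believe:1, read:1, right:1, is:1, tree:1, on:1, true:1, queen:1, often:1, … (3 more, each freq 1)
Most common: 'until' with frequency 4.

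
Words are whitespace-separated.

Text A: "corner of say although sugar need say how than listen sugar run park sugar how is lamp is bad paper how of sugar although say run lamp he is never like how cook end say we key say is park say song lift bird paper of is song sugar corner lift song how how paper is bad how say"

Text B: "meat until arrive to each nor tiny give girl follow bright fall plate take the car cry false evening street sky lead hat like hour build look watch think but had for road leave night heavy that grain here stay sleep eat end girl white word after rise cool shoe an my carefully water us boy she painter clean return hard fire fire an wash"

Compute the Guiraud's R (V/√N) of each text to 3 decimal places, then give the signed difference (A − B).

A: V=25, N=59, R=3.255
B: V=62, N=65, R=7.690
Difference = 3.255 − 7.690 = -4.435

-4.435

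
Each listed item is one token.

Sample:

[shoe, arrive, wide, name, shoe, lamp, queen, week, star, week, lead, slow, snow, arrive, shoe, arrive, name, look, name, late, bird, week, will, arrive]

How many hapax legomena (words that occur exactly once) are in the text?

Frequencies: arrive:4, shoe:3, name:3, week:3, wide:1, lamp:1, queen:1, star:1, lead:1, slow:1, snow:1, look:1, late:1, bird:1, will:1
Hapax (freq=1): bird, lamp, late, lead, look, queen, slow, snow, star, wide, will

11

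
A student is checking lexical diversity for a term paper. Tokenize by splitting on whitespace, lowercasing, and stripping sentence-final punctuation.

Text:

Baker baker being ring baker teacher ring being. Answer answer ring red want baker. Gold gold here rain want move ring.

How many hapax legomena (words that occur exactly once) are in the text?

Frequencies: baker:4, ring:4, being:2, answer:2, want:2, gold:2, teacher:1, red:1, here:1, rain:1, move:1
Hapax (freq=1): here, move, rain, red, teacher

5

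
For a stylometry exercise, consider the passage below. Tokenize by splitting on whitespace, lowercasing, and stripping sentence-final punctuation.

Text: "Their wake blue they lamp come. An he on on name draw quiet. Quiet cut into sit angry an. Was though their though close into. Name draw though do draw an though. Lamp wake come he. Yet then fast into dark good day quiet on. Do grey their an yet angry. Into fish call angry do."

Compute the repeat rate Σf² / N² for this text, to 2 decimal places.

0.04

Frequencies: an:4, into:4, though:4, their:3, on:3, draw:3, quiet:3, angry:3, do:3, wake:2, lamp:2, come:2, he:2, name:2, yet:2, blue:1, they:1, cut:1, sit:1, was:1, … (9 more, each freq 1)
Σf² = 140; N² = 3136
Repeat rate = 140 / 3136 = 0.04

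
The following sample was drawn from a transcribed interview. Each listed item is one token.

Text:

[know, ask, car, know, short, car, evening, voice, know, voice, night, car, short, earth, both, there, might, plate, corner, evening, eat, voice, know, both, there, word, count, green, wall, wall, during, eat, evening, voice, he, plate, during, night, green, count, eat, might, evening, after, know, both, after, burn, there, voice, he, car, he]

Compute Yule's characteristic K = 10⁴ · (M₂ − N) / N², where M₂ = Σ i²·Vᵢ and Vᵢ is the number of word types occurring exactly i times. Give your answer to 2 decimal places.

Frequencies: know:5, voice:5, car:4, evening:4, both:3, there:3, eat:3, he:3, short:2, night:2, might:2, plate:2, count:2, green:2, wall:2, during:2, after:2, ask:1, earth:1, corner:1, … (2 more, each freq 1)
N = 53. Frequency spectrum: V_1=5, V_2=9, V_3=4, V_4=2, V_5=2
M₂ = 1²·5 + 2²·9 + 3²·4 + 4²·2 + 5²·2 = 159
K = 10000 × (159 − 53) / 53² = 377.36

377.36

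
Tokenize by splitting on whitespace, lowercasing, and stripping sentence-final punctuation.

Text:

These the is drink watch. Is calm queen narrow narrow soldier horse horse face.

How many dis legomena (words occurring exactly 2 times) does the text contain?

3

Frequencies: is:2, narrow:2, horse:2, these:1, the:1, drink:1, watch:1, calm:1, queen:1, soldier:1, face:1
Words with frequency 2: horse, is, narrow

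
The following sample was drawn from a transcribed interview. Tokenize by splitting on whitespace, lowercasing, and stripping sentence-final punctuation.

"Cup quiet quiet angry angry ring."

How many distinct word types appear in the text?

4

Distinct types: {angry, cup, quiet, ring}
V = 4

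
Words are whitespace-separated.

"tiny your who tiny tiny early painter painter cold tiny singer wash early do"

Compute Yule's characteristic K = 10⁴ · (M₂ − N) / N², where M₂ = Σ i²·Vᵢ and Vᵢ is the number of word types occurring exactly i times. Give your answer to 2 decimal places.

816.33

Frequencies: tiny:4, early:2, painter:2, your:1, who:1, cold:1, singer:1, wash:1, do:1
N = 14. Frequency spectrum: V_1=6, V_2=2, V_4=1
M₂ = 1²·6 + 2²·2 + 4²·1 = 30
K = 10000 × (30 − 14) / 14² = 816.33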